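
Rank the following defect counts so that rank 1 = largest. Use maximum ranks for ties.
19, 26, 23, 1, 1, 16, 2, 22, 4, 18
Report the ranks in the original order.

4, 1, 2, 10, 10, 6, 8, 3, 7, 5

Sorted (descending): 26, 23, 22, 19, 18, 16, 4, 2, 1, 1
The 2 values of 1 occupy positions 9–10 → each gets rank 10.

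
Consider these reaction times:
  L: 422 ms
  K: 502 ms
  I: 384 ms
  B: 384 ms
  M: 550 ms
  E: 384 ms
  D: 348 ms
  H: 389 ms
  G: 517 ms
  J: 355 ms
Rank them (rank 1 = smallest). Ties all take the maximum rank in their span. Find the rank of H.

6

Sorted (ascending): 348, 355, 384, 384, 384, 389, 422, 502, 517, 550
The 3 values of 384 occupy positions 3–5 → each gets rank 5.
H has value 389 ms → rank 6.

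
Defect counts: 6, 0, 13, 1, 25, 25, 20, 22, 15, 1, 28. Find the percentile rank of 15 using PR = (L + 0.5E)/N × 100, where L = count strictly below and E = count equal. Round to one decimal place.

50.0

N = 11.
Strictly below 15: 5. Equal to 15: 1.
PR = (5 + 0.5·1)/11 × 100 = 50.0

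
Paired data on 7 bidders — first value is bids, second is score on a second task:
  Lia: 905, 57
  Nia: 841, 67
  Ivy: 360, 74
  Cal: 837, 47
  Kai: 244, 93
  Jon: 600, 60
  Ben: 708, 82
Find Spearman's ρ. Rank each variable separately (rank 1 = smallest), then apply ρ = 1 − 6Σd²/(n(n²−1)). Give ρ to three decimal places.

-0.679

Ranks of variable 1: 7, 6, 2, 5, 1, 3, 4
Ranks of variable 2: 2, 4, 5, 1, 7, 3, 6
d = r₁ − r₂: 5, 2, -3, 4, -6, 0, -2
d²: 25, 4, 9, 16, 36, 0, 4; Σd² = 94
ρ = 1 − 6·94/(7·48) = 1 − 564/336 = -0.679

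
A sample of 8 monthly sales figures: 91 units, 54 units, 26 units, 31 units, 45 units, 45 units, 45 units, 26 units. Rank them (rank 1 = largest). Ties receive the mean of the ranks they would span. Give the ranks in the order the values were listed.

1, 2, 7.5, 6, 4, 4, 4, 7.5

Sorted (descending): 91, 54, 45, 45, 45, 31, 26, 26
The 3 values of 45 occupy positions 3–5 → average rank 4.
The 2 values of 26 occupy positions 7–8 → average rank (7+8)/2 = 7.5.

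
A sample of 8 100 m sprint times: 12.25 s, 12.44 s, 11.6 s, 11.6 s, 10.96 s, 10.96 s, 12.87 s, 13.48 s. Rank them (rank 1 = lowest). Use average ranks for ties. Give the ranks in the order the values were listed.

Sorted (ascending): 10.96, 10.96, 11.6, 11.6, 12.25, 12.44, 12.87, 13.48
The 2 values of 10.96 occupy positions 1–2 → average rank (1+2)/2 = 1.5.
The 2 values of 11.6 occupy positions 3–4 → average rank (3+4)/2 = 3.5.

5, 6, 3.5, 3.5, 1.5, 1.5, 7, 8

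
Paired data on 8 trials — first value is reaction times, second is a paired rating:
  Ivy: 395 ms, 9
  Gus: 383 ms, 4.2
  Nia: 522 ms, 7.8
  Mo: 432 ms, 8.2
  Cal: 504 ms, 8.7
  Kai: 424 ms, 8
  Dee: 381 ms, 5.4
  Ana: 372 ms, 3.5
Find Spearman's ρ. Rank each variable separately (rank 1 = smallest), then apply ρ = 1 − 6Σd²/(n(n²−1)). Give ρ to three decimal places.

0.595

Ranks of variable 1: 4, 3, 8, 6, 7, 5, 2, 1
Ranks of variable 2: 8, 2, 4, 6, 7, 5, 3, 1
d = r₁ − r₂: -4, 1, 4, 0, 0, 0, -1, 0
d²: 16, 1, 16, 0, 0, 0, 1, 0; Σd² = 34
ρ = 1 − 6·34/(8·63) = 1 − 204/504 = 0.595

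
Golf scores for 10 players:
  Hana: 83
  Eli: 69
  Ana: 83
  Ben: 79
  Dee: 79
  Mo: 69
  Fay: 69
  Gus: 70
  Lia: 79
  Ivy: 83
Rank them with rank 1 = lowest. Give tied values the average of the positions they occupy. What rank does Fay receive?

2

Sorted (ascending): 69, 69, 69, 70, 79, 79, 79, 83, 83, 83
The 3 values of 69 occupy positions 1–3 → average rank 2.
The 3 values of 79 occupy positions 5–7 → average rank 6.
The 3 values of 83 occupy positions 8–10 → average rank 9.
Fay has value 69 → rank 2.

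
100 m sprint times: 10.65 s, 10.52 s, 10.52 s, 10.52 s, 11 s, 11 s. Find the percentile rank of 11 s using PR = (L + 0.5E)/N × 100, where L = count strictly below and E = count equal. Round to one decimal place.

83.3

N = 6.
Strictly below 11: 4. Equal to 11: 2.
PR = (4 + 0.5·2)/6 × 100 = 83.3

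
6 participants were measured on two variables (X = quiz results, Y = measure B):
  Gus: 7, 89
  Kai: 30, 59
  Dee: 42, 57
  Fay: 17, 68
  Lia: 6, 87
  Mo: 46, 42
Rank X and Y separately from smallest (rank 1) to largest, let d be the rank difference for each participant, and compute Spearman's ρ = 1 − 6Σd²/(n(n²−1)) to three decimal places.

Ranks of variable 1: 2, 4, 5, 3, 1, 6
Ranks of variable 2: 6, 3, 2, 4, 5, 1
d = r₁ − r₂: -4, 1, 3, -1, -4, 5
d²: 16, 1, 9, 1, 16, 25; Σd² = 68
ρ = 1 − 6·68/(6·35) = 1 − 408/210 = -0.943

-0.943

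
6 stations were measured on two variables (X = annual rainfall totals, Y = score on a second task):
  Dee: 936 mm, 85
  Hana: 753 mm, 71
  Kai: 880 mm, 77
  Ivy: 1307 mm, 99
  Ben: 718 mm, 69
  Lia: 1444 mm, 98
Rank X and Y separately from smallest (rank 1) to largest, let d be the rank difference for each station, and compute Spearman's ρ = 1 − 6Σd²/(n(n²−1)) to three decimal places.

Ranks of variable 1: 4, 2, 3, 5, 1, 6
Ranks of variable 2: 4, 2, 3, 6, 1, 5
d = r₁ − r₂: 0, 0, 0, -1, 0, 1
d²: 0, 0, 0, 1, 0, 1; Σd² = 2
ρ = 1 − 6·2/(6·35) = 1 − 12/210 = 0.943

0.943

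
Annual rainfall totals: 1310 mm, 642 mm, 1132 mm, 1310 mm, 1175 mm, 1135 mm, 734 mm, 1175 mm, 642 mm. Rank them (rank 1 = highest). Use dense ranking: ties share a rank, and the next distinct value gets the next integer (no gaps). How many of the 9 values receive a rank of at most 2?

4

Sorted (descending): 1310, 1310, 1175, 1175, 1135, 1132, 734, 642, 642
The 2 values of 1310 share dense rank 1.
The 2 values of 1175 share dense rank 2.
The 2 values of 642 share dense rank 6.
Remaining distinct values take the next consecutive integers.
Ranks ≤ 2: {1, 1, 2, 2} → 4 values.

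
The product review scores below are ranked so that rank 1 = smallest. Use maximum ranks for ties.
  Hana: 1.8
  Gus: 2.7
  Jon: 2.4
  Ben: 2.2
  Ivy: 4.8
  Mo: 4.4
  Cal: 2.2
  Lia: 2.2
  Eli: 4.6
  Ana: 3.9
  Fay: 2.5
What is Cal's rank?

4

Sorted (ascending): 1.8, 2.2, 2.2, 2.2, 2.4, 2.5, 2.7, 3.9, 4.4, 4.6, 4.8
The 3 values of 2.2 occupy positions 2–4 → each gets rank 4.
Cal has value 2.2 → rank 4.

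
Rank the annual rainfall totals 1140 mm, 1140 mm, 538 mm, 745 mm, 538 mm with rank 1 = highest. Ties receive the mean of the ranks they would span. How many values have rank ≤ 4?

Sorted (descending): 1140, 1140, 745, 538, 538
The 2 values of 1140 occupy positions 1–2 → average rank (1+2)/2 = 1.5.
The 2 values of 538 occupy positions 4–5 → average rank (4+5)/2 = 4.5.
Ranks ≤ 4: {1.5, 1.5, 3} → 3 values.

3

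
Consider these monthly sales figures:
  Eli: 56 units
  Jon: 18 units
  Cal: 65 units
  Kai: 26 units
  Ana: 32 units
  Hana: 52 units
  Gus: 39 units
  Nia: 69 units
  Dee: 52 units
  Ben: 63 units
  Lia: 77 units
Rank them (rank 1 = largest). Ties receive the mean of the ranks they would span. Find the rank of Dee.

6.5

Sorted (descending): 77, 69, 65, 63, 56, 52, 52, 39, 32, 26, 18
The 2 values of 52 occupy positions 6–7 → average rank (6+7)/2 = 6.5.
Dee has value 52 units → rank 6.5.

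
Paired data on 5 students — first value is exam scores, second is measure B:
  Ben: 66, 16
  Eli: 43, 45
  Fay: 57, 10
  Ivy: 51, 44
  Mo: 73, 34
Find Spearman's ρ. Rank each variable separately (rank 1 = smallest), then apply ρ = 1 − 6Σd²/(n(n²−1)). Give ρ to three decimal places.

Ranks of variable 1: 4, 1, 3, 2, 5
Ranks of variable 2: 2, 5, 1, 4, 3
d = r₁ − r₂: 2, -4, 2, -2, 2
d²: 4, 16, 4, 4, 4; Σd² = 32
ρ = 1 − 6·32/(5·24) = 1 − 192/120 = -0.600

-0.600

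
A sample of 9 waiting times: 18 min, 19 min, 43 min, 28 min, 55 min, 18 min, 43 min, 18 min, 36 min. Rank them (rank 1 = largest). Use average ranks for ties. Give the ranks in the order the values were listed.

8, 6, 2.5, 5, 1, 8, 2.5, 8, 4

Sorted (descending): 55, 43, 43, 36, 28, 19, 18, 18, 18
The 2 values of 43 occupy positions 2–3 → average rank (2+3)/2 = 2.5.
The 3 values of 18 occupy positions 7–9 → average rank 8.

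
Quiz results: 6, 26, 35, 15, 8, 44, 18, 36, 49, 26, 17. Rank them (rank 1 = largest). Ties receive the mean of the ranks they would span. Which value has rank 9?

15

Sorted (descending): 49, 44, 36, 35, 26, 26, 18, 17, 15, 8, 6
The 2 values of 26 occupy positions 5–6 → average rank (5+6)/2 = 5.5.
Rank 9 → value 15.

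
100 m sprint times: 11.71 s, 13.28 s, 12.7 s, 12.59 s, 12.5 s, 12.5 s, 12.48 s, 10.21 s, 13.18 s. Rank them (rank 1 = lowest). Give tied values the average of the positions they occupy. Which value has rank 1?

Sorted (ascending): 10.21, 11.71, 12.48, 12.5, 12.5, 12.59, 12.7, 13.18, 13.28
The 2 values of 12.5 occupy positions 4–5 → average rank (4+5)/2 = 4.5.
Rank 1 → value 10.21.

10.21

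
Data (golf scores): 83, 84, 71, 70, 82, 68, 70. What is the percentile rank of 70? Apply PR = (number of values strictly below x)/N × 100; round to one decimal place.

N = 7.
Strictly below 70: 1. Equal to 70: 2.
PR = 1/7 × 100 = 14.3

14.3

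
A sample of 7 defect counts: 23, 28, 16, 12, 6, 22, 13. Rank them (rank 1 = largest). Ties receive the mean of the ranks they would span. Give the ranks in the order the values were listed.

2, 1, 4, 6, 7, 3, 5

Sorted (descending): 28, 23, 22, 16, 13, 12, 6
No ties — each value takes its position as its rank.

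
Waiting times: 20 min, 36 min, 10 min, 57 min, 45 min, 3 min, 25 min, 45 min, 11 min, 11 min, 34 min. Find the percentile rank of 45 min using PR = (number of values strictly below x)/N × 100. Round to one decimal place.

72.7

N = 11.
Strictly below 45: 8. Equal to 45: 2.
PR = 8/11 × 100 = 72.7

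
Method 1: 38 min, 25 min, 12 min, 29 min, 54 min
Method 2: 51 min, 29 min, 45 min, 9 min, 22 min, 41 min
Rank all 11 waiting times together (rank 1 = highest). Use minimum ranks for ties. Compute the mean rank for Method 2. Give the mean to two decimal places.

Sorted (descending): 54, 51, 45, 41, 38, 29, 29, 25, 22, 12, 9
The 2 values of 29 occupy positions 6–7 → each gets rank 6.
Method 2 values → pooled ranks: 51→2, 29→6, 45→3, 9→11, 22→9, 41→4
Mean rank = (2 + 6 + 3 + 11 + 9 + 4) / 6 = 5.83

5.83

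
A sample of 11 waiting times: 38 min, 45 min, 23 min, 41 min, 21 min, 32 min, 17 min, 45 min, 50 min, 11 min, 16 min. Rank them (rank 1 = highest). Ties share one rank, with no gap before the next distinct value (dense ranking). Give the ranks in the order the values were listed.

Sorted (descending): 50, 45, 45, 41, 38, 32, 23, 21, 17, 16, 11
The 2 values of 45 share dense rank 2.
Remaining distinct values take the next consecutive integers.

4, 2, 6, 3, 7, 5, 8, 2, 1, 10, 9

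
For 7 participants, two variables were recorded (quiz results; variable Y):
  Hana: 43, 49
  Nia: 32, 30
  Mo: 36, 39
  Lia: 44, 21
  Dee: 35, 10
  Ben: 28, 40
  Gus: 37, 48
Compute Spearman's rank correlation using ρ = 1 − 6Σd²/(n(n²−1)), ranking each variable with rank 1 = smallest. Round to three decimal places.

Ranks of variable 1: 6, 2, 4, 7, 3, 1, 5
Ranks of variable 2: 7, 3, 4, 2, 1, 5, 6
d = r₁ − r₂: -1, -1, 0, 5, 2, -4, -1
d²: 1, 1, 0, 25, 4, 16, 1; Σd² = 48
ρ = 1 − 6·48/(7·48) = 1 − 288/336 = 0.143

0.143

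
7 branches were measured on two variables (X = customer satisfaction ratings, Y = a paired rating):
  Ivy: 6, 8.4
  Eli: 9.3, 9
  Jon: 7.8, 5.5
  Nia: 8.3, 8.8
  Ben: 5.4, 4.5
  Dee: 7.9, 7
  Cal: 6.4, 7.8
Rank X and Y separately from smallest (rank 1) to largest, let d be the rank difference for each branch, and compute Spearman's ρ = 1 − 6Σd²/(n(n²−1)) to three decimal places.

Ranks of variable 1: 2, 7, 4, 6, 1, 5, 3
Ranks of variable 2: 5, 7, 2, 6, 1, 3, 4
d = r₁ − r₂: -3, 0, 2, 0, 0, 2, -1
d²: 9, 0, 4, 0, 0, 4, 1; Σd² = 18
ρ = 1 − 6·18/(7·48) = 1 − 108/336 = 0.679

0.679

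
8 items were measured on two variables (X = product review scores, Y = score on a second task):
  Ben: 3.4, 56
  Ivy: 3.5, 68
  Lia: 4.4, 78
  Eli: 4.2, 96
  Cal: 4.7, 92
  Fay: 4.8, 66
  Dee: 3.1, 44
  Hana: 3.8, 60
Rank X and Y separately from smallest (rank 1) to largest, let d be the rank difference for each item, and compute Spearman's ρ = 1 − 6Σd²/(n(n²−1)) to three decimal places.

Ranks of variable 1: 2, 3, 6, 5, 7, 8, 1, 4
Ranks of variable 2: 2, 5, 6, 8, 7, 4, 1, 3
d = r₁ − r₂: 0, -2, 0, -3, 0, 4, 0, 1
d²: 0, 4, 0, 9, 0, 16, 0, 1; Σd² = 30
ρ = 1 − 6·30/(8·63) = 1 − 180/504 = 0.643

0.643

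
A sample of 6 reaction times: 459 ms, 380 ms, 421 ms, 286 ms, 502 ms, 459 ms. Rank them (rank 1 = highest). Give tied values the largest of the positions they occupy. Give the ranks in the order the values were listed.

Sorted (descending): 502, 459, 459, 421, 380, 286
The 2 values of 459 occupy positions 2–3 → each gets rank 3.

3, 5, 4, 6, 1, 3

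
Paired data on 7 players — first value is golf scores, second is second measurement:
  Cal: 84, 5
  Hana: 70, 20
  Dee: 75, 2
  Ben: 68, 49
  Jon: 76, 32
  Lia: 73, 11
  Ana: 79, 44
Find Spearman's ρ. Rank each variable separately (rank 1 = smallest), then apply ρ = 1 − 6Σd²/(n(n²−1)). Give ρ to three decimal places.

-0.321

Ranks of variable 1: 7, 2, 4, 1, 5, 3, 6
Ranks of variable 2: 2, 4, 1, 7, 5, 3, 6
d = r₁ − r₂: 5, -2, 3, -6, 0, 0, 0
d²: 25, 4, 9, 36, 0, 0, 0; Σd² = 74
ρ = 1 − 6·74/(7·48) = 1 − 444/336 = -0.321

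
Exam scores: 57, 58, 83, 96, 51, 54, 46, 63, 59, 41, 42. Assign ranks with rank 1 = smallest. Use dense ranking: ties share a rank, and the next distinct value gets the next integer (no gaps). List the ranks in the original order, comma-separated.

Sorted (ascending): 41, 42, 46, 51, 54, 57, 58, 59, 63, 83, 96
No ties — each value takes its position as its rank.

6, 7, 10, 11, 4, 5, 3, 9, 8, 1, 2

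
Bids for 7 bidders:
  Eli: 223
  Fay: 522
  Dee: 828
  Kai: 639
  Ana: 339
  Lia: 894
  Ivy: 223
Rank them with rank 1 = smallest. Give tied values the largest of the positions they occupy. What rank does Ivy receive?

Sorted (ascending): 223, 223, 339, 522, 639, 828, 894
The 2 values of 223 occupy positions 1–2 → each gets rank 2.
Ivy has value 223 → rank 2.

2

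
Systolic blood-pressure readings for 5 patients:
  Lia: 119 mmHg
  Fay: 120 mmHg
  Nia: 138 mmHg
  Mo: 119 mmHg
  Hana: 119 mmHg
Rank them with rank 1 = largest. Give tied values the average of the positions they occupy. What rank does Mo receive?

Sorted (descending): 138, 120, 119, 119, 119
The 3 values of 119 occupy positions 3–5 → average rank 4.
Mo has value 119 mmHg → rank 4.

4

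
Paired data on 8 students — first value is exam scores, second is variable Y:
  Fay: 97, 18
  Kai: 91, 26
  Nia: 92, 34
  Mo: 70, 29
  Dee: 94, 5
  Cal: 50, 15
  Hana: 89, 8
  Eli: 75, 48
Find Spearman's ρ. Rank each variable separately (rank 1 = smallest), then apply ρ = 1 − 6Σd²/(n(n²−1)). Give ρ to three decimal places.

Ranks of variable 1: 8, 5, 6, 2, 7, 1, 4, 3
Ranks of variable 2: 4, 5, 7, 6, 1, 3, 2, 8
d = r₁ − r₂: 4, 0, -1, -4, 6, -2, 2, -5
d²: 16, 0, 1, 16, 36, 4, 4, 25; Σd² = 102
ρ = 1 − 6·102/(8·63) = 1 − 612/504 = -0.214

-0.214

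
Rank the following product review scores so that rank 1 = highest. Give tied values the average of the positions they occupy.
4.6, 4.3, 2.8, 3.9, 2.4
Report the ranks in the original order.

1, 2, 4, 3, 5

Sorted (descending): 4.6, 4.3, 3.9, 2.8, 2.4
No ties — each value takes its position as its rank.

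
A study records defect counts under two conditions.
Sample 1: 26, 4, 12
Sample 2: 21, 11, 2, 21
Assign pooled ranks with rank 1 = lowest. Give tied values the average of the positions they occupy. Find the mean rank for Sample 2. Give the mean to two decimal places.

Sorted (ascending): 2, 4, 11, 12, 21, 21, 26
The 2 values of 21 occupy positions 5–6 → average rank (5+6)/2 = 5.5.
Sample 2 values → pooled ranks: 21→5.5, 11→3, 2→1, 21→5.5
Mean rank = (5.5 + 3 + 1 + 5.5) / 4 = 3.75

3.75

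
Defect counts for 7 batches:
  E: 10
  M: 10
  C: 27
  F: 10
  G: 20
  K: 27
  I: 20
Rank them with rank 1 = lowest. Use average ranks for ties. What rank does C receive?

Sorted (ascending): 10, 10, 10, 20, 20, 27, 27
The 3 values of 10 occupy positions 1–3 → average rank 2.
The 2 values of 20 occupy positions 4–5 → average rank (4+5)/2 = 4.5.
The 2 values of 27 occupy positions 6–7 → average rank (6+7)/2 = 6.5.
C has value 27 → rank 6.5.

6.5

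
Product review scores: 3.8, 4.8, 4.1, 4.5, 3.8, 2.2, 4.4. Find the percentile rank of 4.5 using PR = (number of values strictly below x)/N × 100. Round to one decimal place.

N = 7.
Strictly below 4.5: 5. Equal to 4.5: 1.
PR = 5/7 × 100 = 71.4

71.4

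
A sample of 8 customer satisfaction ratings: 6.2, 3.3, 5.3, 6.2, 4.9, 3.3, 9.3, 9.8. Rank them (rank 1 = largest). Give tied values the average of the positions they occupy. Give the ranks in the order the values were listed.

3.5, 7.5, 5, 3.5, 6, 7.5, 2, 1

Sorted (descending): 9.8, 9.3, 6.2, 6.2, 5.3, 4.9, 3.3, 3.3
The 2 values of 6.2 occupy positions 3–4 → average rank (3+4)/2 = 3.5.
The 2 values of 3.3 occupy positions 7–8 → average rank (7+8)/2 = 7.5.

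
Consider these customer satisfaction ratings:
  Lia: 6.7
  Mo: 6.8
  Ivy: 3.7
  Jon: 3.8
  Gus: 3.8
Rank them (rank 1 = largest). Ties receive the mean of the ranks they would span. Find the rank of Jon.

3.5

Sorted (descending): 6.8, 6.7, 3.8, 3.8, 3.7
The 2 values of 3.8 occupy positions 3–4 → average rank (3+4)/2 = 3.5.
Jon has value 3.8 → rank 3.5.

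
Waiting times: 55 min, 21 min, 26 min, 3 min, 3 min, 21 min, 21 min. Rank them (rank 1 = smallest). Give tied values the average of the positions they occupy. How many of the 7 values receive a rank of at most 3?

Sorted (ascending): 3, 3, 21, 21, 21, 26, 55
The 2 values of 3 occupy positions 1–2 → average rank (1+2)/2 = 1.5.
The 3 values of 21 occupy positions 3–5 → average rank 4.
Ranks ≤ 3: {1.5, 1.5} → 2 values.

2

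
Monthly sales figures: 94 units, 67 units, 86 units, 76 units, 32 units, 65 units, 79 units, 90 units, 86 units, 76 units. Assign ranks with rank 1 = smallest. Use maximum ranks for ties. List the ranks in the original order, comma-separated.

Sorted (ascending): 32, 65, 67, 76, 76, 79, 86, 86, 90, 94
The 2 values of 76 occupy positions 4–5 → each gets rank 5.
The 2 values of 86 occupy positions 7–8 → each gets rank 8.

10, 3, 8, 5, 1, 2, 6, 9, 8, 5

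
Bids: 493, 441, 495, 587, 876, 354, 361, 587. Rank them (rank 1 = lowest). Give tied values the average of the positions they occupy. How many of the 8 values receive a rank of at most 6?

5

Sorted (ascending): 354, 361, 441, 493, 495, 587, 587, 876
The 2 values of 587 occupy positions 6–7 → average rank (6+7)/2 = 6.5.
Ranks ≤ 6: {1, 2, 3, 4, 5} → 5 values.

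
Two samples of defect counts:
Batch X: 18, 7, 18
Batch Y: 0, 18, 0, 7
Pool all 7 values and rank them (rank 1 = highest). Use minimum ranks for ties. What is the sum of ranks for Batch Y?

17

Sorted (descending): 18, 18, 18, 7, 7, 0, 0
The 3 values of 18 occupy positions 1–3 → each gets rank 1.
The 2 values of 7 occupy positions 4–5 → each gets rank 4.
The 2 values of 0 occupy positions 6–7 → each gets rank 6.
Batch Y values → pooled ranks: 0→6, 18→1, 0→6, 7→4
Rank sum = 6 + 1 + 6 + 4 = 17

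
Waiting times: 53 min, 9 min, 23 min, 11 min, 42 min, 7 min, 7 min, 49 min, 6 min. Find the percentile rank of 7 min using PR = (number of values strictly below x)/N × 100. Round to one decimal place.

11.1

N = 9.
Strictly below 7: 1. Equal to 7: 2.
PR = 1/9 × 100 = 11.1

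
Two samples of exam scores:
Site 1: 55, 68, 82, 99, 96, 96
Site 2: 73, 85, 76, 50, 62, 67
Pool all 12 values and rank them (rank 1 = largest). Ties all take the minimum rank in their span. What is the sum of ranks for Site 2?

48

Sorted (descending): 99, 96, 96, 85, 82, 76, 73, 68, 67, 62, 55, 50
The 2 values of 96 occupy positions 2–3 → each gets rank 2.
Site 2 values → pooled ranks: 73→7, 85→4, 76→6, 50→12, 62→10, 67→9
Rank sum = 7 + 4 + 6 + 12 + 10 + 9 = 48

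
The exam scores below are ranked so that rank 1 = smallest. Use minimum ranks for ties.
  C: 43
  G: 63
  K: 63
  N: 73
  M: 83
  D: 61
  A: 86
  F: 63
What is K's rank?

3

Sorted (ascending): 43, 61, 63, 63, 63, 73, 83, 86
The 3 values of 63 occupy positions 3–5 → each gets rank 3.
K has value 63 → rank 3.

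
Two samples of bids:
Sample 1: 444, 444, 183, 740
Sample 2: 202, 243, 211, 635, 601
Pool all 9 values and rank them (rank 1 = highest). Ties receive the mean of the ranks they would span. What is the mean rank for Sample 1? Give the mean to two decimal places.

Sorted (descending): 740, 635, 601, 444, 444, 243, 211, 202, 183
The 2 values of 444 occupy positions 4–5 → average rank (4+5)/2 = 4.5.
Sample 1 values → pooled ranks: 444→4.5, 444→4.5, 183→9, 740→1
Mean rank = (4.5 + 4.5 + 9 + 1) / 4 = 4.75

4.75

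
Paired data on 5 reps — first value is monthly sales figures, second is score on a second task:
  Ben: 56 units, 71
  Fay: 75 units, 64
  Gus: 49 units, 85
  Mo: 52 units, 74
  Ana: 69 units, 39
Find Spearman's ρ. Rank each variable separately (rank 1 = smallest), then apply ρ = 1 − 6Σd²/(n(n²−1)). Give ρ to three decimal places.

-0.900

Ranks of variable 1: 3, 5, 1, 2, 4
Ranks of variable 2: 3, 2, 5, 4, 1
d = r₁ − r₂: 0, 3, -4, -2, 3
d²: 0, 9, 16, 4, 9; Σd² = 38
ρ = 1 − 6·38/(5·24) = 1 − 228/120 = -0.900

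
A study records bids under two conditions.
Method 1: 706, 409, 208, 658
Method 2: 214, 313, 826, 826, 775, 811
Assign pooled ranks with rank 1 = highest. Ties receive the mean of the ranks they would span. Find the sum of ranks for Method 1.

Sorted (descending): 826, 826, 811, 775, 706, 658, 409, 313, 214, 208
The 2 values of 826 occupy positions 1–2 → average rank (1+2)/2 = 1.5.
Method 1 values → pooled ranks: 706→5, 409→7, 208→10, 658→6
Rank sum = 5 + 7 + 10 + 6 = 28

28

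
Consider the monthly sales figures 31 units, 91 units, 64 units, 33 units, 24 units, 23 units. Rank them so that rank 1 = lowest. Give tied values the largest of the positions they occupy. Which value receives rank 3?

Sorted (ascending): 23, 24, 31, 33, 64, 91
No ties — each value takes its position as its rank.
Rank 3 → value 31.

31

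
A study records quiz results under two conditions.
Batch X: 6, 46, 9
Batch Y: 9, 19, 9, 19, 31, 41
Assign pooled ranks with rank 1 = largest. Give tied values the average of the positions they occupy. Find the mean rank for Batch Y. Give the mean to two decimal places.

Sorted (descending): 46, 41, 31, 19, 19, 9, 9, 9, 6
The 2 values of 19 occupy positions 4–5 → average rank (4+5)/2 = 4.5.
The 3 values of 9 occupy positions 6–8 → average rank 7.
Batch Y values → pooled ranks: 9→7, 19→4.5, 9→7, 19→4.5, 31→3, 41→2
Mean rank = (7 + 4.5 + 7 + 4.5 + 3 + 2) / 6 = 4.67

4.67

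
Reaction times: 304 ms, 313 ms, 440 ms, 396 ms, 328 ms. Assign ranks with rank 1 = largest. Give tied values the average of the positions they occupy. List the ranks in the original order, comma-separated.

Sorted (descending): 440, 396, 328, 313, 304
No ties — each value takes its position as its rank.

5, 4, 1, 2, 3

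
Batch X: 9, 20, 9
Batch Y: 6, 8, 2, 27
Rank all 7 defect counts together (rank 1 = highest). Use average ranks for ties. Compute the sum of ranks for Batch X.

Sorted (descending): 27, 20, 9, 9, 8, 6, 2
The 2 values of 9 occupy positions 3–4 → average rank (3+4)/2 = 3.5.
Batch X values → pooled ranks: 9→3.5, 20→2, 9→3.5
Rank sum = 3.5 + 2 + 3.5 = 9

9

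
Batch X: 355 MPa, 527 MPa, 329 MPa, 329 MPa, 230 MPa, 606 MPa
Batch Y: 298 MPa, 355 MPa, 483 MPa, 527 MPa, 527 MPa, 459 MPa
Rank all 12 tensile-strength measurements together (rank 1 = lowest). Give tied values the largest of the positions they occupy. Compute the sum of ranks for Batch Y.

45

Sorted (ascending): 230, 298, 329, 329, 355, 355, 459, 483, 527, 527, 527, 606
The 2 values of 329 occupy positions 3–4 → each gets rank 4.
The 2 values of 355 occupy positions 5–6 → each gets rank 6.
The 3 values of 527 occupy positions 9–11 → each gets rank 11.
Batch Y values → pooled ranks: 298→2, 355→6, 483→8, 527→11, 527→11, 459→7
Rank sum = 2 + 6 + 8 + 11 + 11 + 7 = 45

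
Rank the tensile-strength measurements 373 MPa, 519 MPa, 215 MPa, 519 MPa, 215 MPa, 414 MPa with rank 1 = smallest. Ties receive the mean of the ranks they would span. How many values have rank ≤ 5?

4

Sorted (ascending): 215, 215, 373, 414, 519, 519
The 2 values of 215 occupy positions 1–2 → average rank (1+2)/2 = 1.5.
The 2 values of 519 occupy positions 5–6 → average rank (5+6)/2 = 5.5.
Ranks ≤ 5: {1.5, 1.5, 3, 4} → 4 values.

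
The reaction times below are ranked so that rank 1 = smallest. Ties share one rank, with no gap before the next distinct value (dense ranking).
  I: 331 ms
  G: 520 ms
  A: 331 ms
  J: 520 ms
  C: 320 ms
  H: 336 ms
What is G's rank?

4

Sorted (ascending): 320, 331, 331, 336, 520, 520
The 2 values of 331 share dense rank 2.
The 2 values of 520 share dense rank 4.
Remaining distinct values take the next consecutive integers.
G has value 520 ms → rank 4.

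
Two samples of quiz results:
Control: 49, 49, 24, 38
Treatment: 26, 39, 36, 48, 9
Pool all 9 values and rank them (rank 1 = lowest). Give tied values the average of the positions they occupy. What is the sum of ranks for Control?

24

Sorted (ascending): 9, 24, 26, 36, 38, 39, 48, 49, 49
The 2 values of 49 occupy positions 8–9 → average rank (8+9)/2 = 8.5.
Control values → pooled ranks: 49→8.5, 49→8.5, 24→2, 38→5
Rank sum = 8.5 + 8.5 + 2 + 5 = 24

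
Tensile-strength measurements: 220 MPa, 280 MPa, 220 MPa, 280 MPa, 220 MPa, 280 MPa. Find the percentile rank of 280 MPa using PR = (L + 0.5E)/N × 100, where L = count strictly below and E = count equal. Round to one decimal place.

N = 6.
Strictly below 280: 3. Equal to 280: 3.
PR = (3 + 0.5·3)/6 × 100 = 75.0

75.0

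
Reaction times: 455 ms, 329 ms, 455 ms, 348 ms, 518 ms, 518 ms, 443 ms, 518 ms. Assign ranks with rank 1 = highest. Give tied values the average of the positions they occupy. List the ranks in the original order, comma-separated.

Sorted (descending): 518, 518, 518, 455, 455, 443, 348, 329
The 3 values of 518 occupy positions 1–3 → average rank 2.
The 2 values of 455 occupy positions 4–5 → average rank (4+5)/2 = 4.5.

4.5, 8, 4.5, 7, 2, 2, 6, 2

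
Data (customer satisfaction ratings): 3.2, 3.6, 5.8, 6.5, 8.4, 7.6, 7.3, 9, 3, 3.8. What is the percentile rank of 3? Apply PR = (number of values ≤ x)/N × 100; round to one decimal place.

10.0

N = 10.
Strictly below 3: 0. Equal to 3: 1.
PR = 1/10 × 100 = 10.0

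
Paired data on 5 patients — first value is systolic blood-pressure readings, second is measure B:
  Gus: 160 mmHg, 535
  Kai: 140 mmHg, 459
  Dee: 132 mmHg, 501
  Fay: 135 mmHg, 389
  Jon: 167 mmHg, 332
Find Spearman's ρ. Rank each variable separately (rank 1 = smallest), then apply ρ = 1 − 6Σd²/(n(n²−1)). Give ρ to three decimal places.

Ranks of variable 1: 4, 3, 1, 2, 5
Ranks of variable 2: 5, 3, 4, 2, 1
d = r₁ − r₂: -1, 0, -3, 0, 4
d²: 1, 0, 9, 0, 16; Σd² = 26
ρ = 1 − 6·26/(5·24) = 1 − 156/120 = -0.300

-0.300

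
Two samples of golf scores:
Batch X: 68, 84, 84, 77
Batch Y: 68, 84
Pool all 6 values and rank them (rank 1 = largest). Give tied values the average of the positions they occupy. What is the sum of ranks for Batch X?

Sorted (descending): 84, 84, 84, 77, 68, 68
The 3 values of 84 occupy positions 1–3 → average rank 2.
The 2 values of 68 occupy positions 5–6 → average rank (5+6)/2 = 5.5.
Batch X values → pooled ranks: 68→5.5, 84→2, 84→2, 77→4
Rank sum = 5.5 + 2 + 2 + 4 = 13.5

13.5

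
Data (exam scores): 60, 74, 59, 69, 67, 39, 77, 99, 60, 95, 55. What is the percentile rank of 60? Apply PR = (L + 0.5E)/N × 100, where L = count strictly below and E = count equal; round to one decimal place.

36.4

N = 11.
Strictly below 60: 3. Equal to 60: 2.
PR = (3 + 0.5·2)/11 × 100 = 36.4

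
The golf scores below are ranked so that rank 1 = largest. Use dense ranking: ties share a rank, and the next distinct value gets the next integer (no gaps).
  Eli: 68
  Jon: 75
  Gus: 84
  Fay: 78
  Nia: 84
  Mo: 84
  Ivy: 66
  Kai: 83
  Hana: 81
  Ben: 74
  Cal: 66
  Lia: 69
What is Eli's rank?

Sorted (descending): 84, 84, 84, 83, 81, 78, 75, 74, 69, 68, 66, 66
The 3 values of 84 share dense rank 1.
The 2 values of 66 share dense rank 9.
Remaining distinct values take the next consecutive integers.
Eli has value 68 → rank 8.

8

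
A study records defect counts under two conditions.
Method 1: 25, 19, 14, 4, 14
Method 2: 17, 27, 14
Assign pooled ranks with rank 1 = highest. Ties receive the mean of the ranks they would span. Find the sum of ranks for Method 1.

Sorted (descending): 27, 25, 19, 17, 14, 14, 14, 4
The 3 values of 14 occupy positions 5–7 → average rank 6.
Method 1 values → pooled ranks: 25→2, 19→3, 14→6, 4→8, 14→6
Rank sum = 2 + 3 + 6 + 8 + 6 = 25

25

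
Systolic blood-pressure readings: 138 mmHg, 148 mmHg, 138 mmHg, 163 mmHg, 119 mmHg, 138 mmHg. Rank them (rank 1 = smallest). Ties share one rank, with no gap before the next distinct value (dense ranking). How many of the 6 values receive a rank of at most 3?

Sorted (ascending): 119, 138, 138, 138, 148, 163
The 3 values of 138 share dense rank 2.
Remaining distinct values take the next consecutive integers.
Ranks ≤ 3: {1, 2, 2, 2, 3} → 5 values.

5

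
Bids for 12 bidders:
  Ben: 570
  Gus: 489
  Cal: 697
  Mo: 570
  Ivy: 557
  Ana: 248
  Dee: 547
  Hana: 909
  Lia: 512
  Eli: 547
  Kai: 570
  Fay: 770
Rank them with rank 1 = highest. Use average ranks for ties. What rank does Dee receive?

Sorted (descending): 909, 770, 697, 570, 570, 570, 557, 547, 547, 512, 489, 248
The 3 values of 570 occupy positions 4–6 → average rank 5.
The 2 values of 547 occupy positions 8–9 → average rank (8+9)/2 = 8.5.
Dee has value 547 → rank 8.5.

8.5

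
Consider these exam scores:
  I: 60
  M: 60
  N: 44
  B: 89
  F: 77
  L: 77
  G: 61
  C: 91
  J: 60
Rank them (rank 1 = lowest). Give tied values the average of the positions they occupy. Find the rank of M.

Sorted (ascending): 44, 60, 60, 60, 61, 77, 77, 89, 91
The 3 values of 60 occupy positions 2–4 → average rank 3.
The 2 values of 77 occupy positions 6–7 → average rank (6+7)/2 = 6.5.
M has value 60 → rank 3.

3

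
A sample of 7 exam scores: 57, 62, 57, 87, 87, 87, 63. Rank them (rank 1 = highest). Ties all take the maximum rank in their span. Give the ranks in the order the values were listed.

Sorted (descending): 87, 87, 87, 63, 62, 57, 57
The 3 values of 87 occupy positions 1–3 → each gets rank 3.
The 2 values of 57 occupy positions 6–7 → each gets rank 7.

7, 5, 7, 3, 3, 3, 4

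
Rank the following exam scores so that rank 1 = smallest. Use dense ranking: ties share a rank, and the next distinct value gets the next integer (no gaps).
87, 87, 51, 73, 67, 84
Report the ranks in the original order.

5, 5, 1, 3, 2, 4

Sorted (ascending): 51, 67, 73, 84, 87, 87
The 2 values of 87 share dense rank 5.
Remaining distinct values take the next consecutive integers.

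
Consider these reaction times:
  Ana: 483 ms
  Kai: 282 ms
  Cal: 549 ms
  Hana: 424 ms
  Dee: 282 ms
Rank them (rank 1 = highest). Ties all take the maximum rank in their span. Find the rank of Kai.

5

Sorted (descending): 549, 483, 424, 282, 282
The 2 values of 282 occupy positions 4–5 → each gets rank 5.
Kai has value 282 ms → rank 5.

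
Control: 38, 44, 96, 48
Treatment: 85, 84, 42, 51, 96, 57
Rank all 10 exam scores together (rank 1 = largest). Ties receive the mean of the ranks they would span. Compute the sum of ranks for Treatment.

28.5

Sorted (descending): 96, 96, 85, 84, 57, 51, 48, 44, 42, 38
The 2 values of 96 occupy positions 1–2 → average rank (1+2)/2 = 1.5.
Treatment values → pooled ranks: 85→3, 84→4, 42→9, 51→6, 96→1.5, 57→5
Rank sum = 3 + 4 + 9 + 6 + 1.5 + 5 = 28.5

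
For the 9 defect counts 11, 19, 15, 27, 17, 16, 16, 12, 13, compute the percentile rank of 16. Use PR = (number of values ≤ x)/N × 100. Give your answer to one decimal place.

N = 9.
Strictly below 16: 4. Equal to 16: 2.
PR = 6/9 × 100 = 66.7

66.7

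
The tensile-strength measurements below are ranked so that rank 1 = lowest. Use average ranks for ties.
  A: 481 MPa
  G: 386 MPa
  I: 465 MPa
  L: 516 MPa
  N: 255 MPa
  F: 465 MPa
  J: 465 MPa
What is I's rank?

Sorted (ascending): 255, 386, 465, 465, 465, 481, 516
The 3 values of 465 occupy positions 3–5 → average rank 4.
I has value 465 MPa → rank 4.

4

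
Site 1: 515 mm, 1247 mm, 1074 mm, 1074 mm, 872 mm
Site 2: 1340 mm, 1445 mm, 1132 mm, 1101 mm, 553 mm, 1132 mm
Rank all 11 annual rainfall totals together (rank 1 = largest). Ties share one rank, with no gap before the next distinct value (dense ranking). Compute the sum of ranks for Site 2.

Sorted (descending): 1445, 1340, 1247, 1132, 1132, 1101, 1074, 1074, 872, 553, 515
The 2 values of 1132 share dense rank 4.
The 2 values of 1074 share dense rank 6.
Remaining distinct values take the next consecutive integers.
Site 2 values → pooled ranks: 1340→2, 1445→1, 1132→4, 1101→5, 553→8, 1132→4
Rank sum = 2 + 1 + 4 + 5 + 8 + 4 = 24

24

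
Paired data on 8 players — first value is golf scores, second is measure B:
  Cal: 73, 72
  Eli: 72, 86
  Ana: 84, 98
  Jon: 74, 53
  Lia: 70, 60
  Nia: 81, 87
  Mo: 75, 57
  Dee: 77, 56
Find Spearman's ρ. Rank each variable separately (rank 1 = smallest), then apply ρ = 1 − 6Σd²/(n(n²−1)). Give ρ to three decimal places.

Ranks of variable 1: 3, 2, 8, 4, 1, 7, 5, 6
Ranks of variable 2: 5, 6, 8, 1, 4, 7, 3, 2
d = r₁ − r₂: -2, -4, 0, 3, -3, 0, 2, 4
d²: 4, 16, 0, 9, 9, 0, 4, 16; Σd² = 58
ρ = 1 − 6·58/(8·63) = 1 − 348/504 = 0.310

0.310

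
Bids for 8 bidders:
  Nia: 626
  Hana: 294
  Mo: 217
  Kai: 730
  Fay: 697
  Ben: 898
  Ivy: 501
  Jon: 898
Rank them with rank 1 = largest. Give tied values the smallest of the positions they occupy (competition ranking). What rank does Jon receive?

Sorted (descending): 898, 898, 730, 697, 626, 501, 294, 217
The 2 values of 898 occupy positions 1–2 → each gets rank 1.
Jon has value 898 → rank 1.

1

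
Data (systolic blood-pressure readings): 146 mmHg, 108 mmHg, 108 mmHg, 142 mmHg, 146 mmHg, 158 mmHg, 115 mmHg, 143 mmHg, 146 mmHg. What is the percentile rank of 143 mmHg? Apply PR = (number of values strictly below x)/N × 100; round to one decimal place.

N = 9.
Strictly below 143: 4. Equal to 143: 1.
PR = 4/9 × 100 = 44.4

44.4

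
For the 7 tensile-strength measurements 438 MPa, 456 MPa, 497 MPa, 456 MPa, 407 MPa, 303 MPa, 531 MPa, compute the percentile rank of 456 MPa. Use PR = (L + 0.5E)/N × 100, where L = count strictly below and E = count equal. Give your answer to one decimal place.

57.1

N = 7.
Strictly below 456: 3. Equal to 456: 2.
PR = (3 + 0.5·2)/7 × 100 = 57.1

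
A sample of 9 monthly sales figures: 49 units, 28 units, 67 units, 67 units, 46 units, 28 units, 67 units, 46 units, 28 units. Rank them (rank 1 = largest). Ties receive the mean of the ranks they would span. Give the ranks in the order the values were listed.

Sorted (descending): 67, 67, 67, 49, 46, 46, 28, 28, 28
The 3 values of 67 occupy positions 1–3 → average rank 2.
The 2 values of 46 occupy positions 5–6 → average rank (5+6)/2 = 5.5.
The 3 values of 28 occupy positions 7–9 → average rank 8.

4, 8, 2, 2, 5.5, 8, 2, 5.5, 8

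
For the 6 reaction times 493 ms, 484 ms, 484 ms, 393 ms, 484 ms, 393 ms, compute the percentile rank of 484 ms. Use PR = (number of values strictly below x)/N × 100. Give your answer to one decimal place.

N = 6.
Strictly below 484: 2. Equal to 484: 3.
PR = 2/6 × 100 = 33.3

33.3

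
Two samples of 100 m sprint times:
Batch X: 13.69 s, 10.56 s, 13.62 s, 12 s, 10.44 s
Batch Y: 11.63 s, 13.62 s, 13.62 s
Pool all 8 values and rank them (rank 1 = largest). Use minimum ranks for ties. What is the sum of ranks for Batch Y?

Sorted (descending): 13.69, 13.62, 13.62, 13.62, 12, 11.63, 10.56, 10.44
The 3 values of 13.62 occupy positions 2–4 → each gets rank 2.
Batch Y values → pooled ranks: 11.63→6, 13.62→2, 13.62→2
Rank sum = 6 + 2 + 2 = 10

10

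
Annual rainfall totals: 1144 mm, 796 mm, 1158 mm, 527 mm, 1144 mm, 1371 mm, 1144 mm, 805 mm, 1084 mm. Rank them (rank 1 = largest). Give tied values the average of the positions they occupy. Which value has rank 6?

1084

Sorted (descending): 1371, 1158, 1144, 1144, 1144, 1084, 805, 796, 527
The 3 values of 1144 occupy positions 3–5 → average rank 4.
Rank 6 → value 1084.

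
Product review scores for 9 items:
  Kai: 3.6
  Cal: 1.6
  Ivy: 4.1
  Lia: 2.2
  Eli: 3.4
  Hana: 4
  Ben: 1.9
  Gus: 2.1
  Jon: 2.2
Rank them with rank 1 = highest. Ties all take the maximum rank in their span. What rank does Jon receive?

6

Sorted (descending): 4.1, 4, 3.6, 3.4, 2.2, 2.2, 2.1, 1.9, 1.6
The 2 values of 2.2 occupy positions 5–6 → each gets rank 6.
Jon has value 2.2 → rank 6.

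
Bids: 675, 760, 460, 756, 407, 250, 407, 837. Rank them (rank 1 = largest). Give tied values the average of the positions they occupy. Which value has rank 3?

756

Sorted (descending): 837, 760, 756, 675, 460, 407, 407, 250
The 2 values of 407 occupy positions 6–7 → average rank (6+7)/2 = 6.5.
Rank 3 → value 756.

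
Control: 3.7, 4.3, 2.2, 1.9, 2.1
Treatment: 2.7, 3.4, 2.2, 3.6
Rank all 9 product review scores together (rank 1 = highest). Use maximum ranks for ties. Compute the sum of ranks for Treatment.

Sorted (descending): 4.3, 3.7, 3.6, 3.4, 2.7, 2.2, 2.2, 2.1, 1.9
The 2 values of 2.2 occupy positions 6–7 → each gets rank 7.
Treatment values → pooled ranks: 2.7→5, 3.4→4, 2.2→7, 3.6→3
Rank sum = 5 + 4 + 7 + 3 = 19

19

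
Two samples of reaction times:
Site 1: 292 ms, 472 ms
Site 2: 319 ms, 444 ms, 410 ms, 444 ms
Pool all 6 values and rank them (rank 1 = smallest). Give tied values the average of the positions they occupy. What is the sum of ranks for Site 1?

7

Sorted (ascending): 292, 319, 410, 444, 444, 472
The 2 values of 444 occupy positions 4–5 → average rank (4+5)/2 = 4.5.
Site 1 values → pooled ranks: 292→1, 472→6
Rank sum = 1 + 6 = 7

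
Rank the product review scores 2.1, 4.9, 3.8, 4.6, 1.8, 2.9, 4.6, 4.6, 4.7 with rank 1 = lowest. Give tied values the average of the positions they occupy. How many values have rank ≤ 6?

Sorted (ascending): 1.8, 2.1, 2.9, 3.8, 4.6, 4.6, 4.6, 4.7, 4.9
The 3 values of 4.6 occupy positions 5–7 → average rank 6.
Ranks ≤ 6: {1, 2, 3, 4, 6, 6, 6} → 7 values.

7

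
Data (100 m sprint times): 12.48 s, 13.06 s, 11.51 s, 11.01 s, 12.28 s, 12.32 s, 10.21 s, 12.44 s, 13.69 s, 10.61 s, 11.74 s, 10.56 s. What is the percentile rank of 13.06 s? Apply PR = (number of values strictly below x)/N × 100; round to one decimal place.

N = 12.
Strictly below 13.06: 10. Equal to 13.06: 1.
PR = 10/12 × 100 = 83.3

83.3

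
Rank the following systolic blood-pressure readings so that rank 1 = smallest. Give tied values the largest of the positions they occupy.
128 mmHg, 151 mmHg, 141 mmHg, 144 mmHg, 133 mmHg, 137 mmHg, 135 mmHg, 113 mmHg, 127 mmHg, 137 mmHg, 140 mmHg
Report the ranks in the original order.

Sorted (ascending): 113, 127, 128, 133, 135, 137, 137, 140, 141, 144, 151
The 2 values of 137 occupy positions 6–7 → each gets rank 7.

3, 11, 9, 10, 4, 7, 5, 1, 2, 7, 8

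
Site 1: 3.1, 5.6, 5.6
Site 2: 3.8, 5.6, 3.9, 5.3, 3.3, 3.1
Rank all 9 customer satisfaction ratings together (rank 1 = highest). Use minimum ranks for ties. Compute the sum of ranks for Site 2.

31

Sorted (descending): 5.6, 5.6, 5.6, 5.3, 3.9, 3.8, 3.3, 3.1, 3.1
The 3 values of 5.6 occupy positions 1–3 → each gets rank 1.
The 2 values of 3.1 occupy positions 8–9 → each gets rank 8.
Site 2 values → pooled ranks: 3.8→6, 5.6→1, 3.9→5, 5.3→4, 3.3→7, 3.1→8
Rank sum = 6 + 1 + 5 + 4 + 7 + 8 = 31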